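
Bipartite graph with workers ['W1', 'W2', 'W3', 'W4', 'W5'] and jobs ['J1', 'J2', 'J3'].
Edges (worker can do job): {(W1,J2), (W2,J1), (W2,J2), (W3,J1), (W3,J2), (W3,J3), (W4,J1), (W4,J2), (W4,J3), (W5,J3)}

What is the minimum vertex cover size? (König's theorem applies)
Minimum vertex cover size = 3

By König's theorem: in bipartite graphs,
min vertex cover = max matching = 3

Maximum matching has size 3, so minimum vertex cover also has size 3.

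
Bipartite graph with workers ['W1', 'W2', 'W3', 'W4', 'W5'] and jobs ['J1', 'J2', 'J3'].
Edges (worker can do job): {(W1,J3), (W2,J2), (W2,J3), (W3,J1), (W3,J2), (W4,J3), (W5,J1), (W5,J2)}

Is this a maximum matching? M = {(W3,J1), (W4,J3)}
No, size 2 is not maximum

Proposed matching has size 2.
Maximum matching size for this graph: 3.

This is NOT maximum - can be improved to size 3.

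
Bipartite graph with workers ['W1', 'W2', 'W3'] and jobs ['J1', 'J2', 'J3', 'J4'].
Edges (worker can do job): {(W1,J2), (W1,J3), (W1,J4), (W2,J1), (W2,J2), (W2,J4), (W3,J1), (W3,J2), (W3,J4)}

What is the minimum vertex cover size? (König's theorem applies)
Minimum vertex cover size = 3

By König's theorem: in bipartite graphs,
min vertex cover = max matching = 3

Maximum matching has size 3, so minimum vertex cover also has size 3.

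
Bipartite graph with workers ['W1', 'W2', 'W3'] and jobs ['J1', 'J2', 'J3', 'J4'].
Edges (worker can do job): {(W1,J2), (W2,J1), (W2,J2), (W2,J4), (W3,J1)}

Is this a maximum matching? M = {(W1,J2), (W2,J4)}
No, size 2 is not maximum

Proposed matching has size 2.
Maximum matching size for this graph: 3.

This is NOT maximum - can be improved to size 3.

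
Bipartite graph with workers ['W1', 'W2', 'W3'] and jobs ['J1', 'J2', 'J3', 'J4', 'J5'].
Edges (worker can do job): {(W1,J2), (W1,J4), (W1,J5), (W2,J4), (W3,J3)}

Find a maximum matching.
Matching: {(W1,J5), (W2,J4), (W3,J3)}

Maximum matching (size 3):
  W1 → J5
  W2 → J4
  W3 → J3

Each worker is assigned to at most one job, and each job to at most one worker.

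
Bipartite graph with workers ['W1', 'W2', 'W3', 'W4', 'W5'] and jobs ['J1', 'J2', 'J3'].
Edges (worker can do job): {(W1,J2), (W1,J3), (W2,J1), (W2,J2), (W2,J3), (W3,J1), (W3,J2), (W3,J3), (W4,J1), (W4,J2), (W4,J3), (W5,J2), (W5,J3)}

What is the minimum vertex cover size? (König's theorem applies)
Minimum vertex cover size = 3

By König's theorem: in bipartite graphs,
min vertex cover = max matching = 3

Maximum matching has size 3, so minimum vertex cover also has size 3.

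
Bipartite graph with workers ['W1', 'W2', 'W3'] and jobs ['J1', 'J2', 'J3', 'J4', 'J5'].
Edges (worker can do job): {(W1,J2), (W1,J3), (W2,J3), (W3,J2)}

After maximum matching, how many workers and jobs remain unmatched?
Unmatched: 1 workers, 3 jobs

Maximum matching size: 2
Workers: 3 total, 2 matched, 1 unmatched
Jobs: 5 total, 2 matched, 3 unmatched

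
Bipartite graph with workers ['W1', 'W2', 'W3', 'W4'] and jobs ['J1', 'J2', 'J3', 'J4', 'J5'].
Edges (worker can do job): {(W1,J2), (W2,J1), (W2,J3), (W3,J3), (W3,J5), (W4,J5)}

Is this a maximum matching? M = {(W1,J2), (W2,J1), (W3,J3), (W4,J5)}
Yes, size 4 is maximum

Proposed matching has size 4.
Maximum matching size for this graph: 4.

This is a maximum matching.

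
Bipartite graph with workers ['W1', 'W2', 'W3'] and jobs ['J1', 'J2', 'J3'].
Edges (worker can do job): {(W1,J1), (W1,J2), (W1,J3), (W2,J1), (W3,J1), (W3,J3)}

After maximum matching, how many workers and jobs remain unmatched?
Unmatched: 0 workers, 0 jobs

Maximum matching size: 3
Workers: 3 total, 3 matched, 0 unmatched
Jobs: 3 total, 3 matched, 0 unmatched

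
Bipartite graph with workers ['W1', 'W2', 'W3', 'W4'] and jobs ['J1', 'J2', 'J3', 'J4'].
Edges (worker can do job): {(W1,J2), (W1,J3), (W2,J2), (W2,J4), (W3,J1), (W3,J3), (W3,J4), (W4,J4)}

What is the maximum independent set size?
Maximum independent set = 4

By König's theorem:
- Min vertex cover = Max matching = 4
- Max independent set = Total vertices - Min vertex cover
- Max independent set = 8 - 4 = 4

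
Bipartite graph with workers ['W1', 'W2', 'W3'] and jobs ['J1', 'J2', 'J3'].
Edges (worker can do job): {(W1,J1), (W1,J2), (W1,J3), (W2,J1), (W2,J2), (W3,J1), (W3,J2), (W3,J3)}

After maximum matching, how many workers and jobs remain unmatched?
Unmatched: 0 workers, 0 jobs

Maximum matching size: 3
Workers: 3 total, 3 matched, 0 unmatched
Jobs: 3 total, 3 matched, 0 unmatched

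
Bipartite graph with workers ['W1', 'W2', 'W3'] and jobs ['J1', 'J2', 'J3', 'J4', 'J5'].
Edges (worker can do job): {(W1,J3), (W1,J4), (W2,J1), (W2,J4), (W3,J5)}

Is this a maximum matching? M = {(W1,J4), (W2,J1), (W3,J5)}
Yes, size 3 is maximum

Proposed matching has size 3.
Maximum matching size for this graph: 3.

This is a maximum matching.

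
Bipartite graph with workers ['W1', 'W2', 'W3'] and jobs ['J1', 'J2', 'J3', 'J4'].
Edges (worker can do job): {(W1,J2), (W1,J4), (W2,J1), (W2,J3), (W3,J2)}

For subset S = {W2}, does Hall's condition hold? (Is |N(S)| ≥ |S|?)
Yes: |N(S)| = 2, |S| = 1

Subset S = {W2}
Neighbors N(S) = {J1, J3}

|N(S)| = 2, |S| = 1
Hall's condition: |N(S)| ≥ |S| is satisfied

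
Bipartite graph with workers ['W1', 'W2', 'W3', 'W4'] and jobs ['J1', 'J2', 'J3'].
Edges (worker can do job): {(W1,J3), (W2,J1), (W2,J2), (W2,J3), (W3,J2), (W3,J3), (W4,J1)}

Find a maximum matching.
Matching: {(W2,J2), (W3,J3), (W4,J1)}

Maximum matching (size 3):
  W2 → J2
  W3 → J3
  W4 → J1

Each worker is assigned to at most one job, and each job to at most one worker.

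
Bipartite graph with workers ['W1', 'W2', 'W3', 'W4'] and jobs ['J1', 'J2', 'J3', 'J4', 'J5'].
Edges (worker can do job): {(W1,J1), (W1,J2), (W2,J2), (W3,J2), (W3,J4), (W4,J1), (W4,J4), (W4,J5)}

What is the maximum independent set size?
Maximum independent set = 5

By König's theorem:
- Min vertex cover = Max matching = 4
- Max independent set = Total vertices - Min vertex cover
- Max independent set = 9 - 4 = 5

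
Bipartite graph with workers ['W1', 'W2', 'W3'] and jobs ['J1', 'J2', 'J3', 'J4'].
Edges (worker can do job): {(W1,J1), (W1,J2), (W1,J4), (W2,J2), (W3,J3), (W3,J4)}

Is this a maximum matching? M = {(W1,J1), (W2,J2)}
No, size 2 is not maximum

Proposed matching has size 2.
Maximum matching size for this graph: 3.

This is NOT maximum - can be improved to size 3.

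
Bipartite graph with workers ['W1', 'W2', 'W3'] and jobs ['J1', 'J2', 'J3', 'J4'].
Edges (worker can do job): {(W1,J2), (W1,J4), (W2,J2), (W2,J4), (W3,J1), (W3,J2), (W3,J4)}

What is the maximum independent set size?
Maximum independent set = 4

By König's theorem:
- Min vertex cover = Max matching = 3
- Max independent set = Total vertices - Min vertex cover
- Max independent set = 7 - 3 = 4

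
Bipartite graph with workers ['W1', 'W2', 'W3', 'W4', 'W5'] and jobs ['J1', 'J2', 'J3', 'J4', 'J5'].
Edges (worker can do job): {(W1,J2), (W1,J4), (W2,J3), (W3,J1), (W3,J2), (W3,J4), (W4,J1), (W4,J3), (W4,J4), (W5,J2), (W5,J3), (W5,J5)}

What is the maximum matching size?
Maximum matching size = 5

Maximum matching: {(W1,J2), (W2,J3), (W3,J1), (W4,J4), (W5,J5)}
Size: 5

This assigns 5 workers to 5 distinct jobs.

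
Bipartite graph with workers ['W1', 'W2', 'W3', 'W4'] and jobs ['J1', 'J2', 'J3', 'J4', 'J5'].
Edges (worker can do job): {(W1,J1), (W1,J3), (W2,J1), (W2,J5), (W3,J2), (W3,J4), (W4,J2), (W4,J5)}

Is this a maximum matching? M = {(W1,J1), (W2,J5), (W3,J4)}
No, size 3 is not maximum

Proposed matching has size 3.
Maximum matching size for this graph: 4.

This is NOT maximum - can be improved to size 4.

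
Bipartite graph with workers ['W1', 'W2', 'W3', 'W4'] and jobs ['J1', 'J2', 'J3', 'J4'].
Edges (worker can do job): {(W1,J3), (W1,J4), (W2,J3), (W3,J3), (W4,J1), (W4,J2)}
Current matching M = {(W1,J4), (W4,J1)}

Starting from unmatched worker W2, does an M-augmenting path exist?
Yes: W2 → J3

An M-augmenting path alternates non-matching / matching edges, starting and ending at unmatched vertices.
Path: W2 → J3
(J3 is unmatched in M, so the path is augmenting.)
Flipping edges along this path would increase |M| from 2 to 3.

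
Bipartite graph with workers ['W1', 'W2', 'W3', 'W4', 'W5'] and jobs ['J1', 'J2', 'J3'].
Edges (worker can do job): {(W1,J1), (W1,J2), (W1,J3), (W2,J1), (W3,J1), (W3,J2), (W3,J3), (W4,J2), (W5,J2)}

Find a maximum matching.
Matching: {(W1,J1), (W3,J3), (W5,J2)}

Maximum matching (size 3):
  W1 → J1
  W3 → J3
  W5 → J2

Each worker is assigned to at most one job, and each job to at most one worker.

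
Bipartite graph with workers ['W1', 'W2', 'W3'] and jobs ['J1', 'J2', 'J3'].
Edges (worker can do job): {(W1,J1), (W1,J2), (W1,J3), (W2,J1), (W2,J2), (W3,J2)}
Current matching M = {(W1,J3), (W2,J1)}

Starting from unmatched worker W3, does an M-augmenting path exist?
Yes: W3 → J2

An M-augmenting path alternates non-matching / matching edges, starting and ending at unmatched vertices.
Path: W3 → J2
(J2 is unmatched in M, so the path is augmenting.)
Flipping edges along this path would increase |M| from 2 to 3.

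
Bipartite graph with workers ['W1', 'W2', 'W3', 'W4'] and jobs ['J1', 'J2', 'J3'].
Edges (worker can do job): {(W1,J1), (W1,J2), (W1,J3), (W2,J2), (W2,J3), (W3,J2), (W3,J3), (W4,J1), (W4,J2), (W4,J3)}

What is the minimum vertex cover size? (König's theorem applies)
Minimum vertex cover size = 3

By König's theorem: in bipartite graphs,
min vertex cover = max matching = 3

Maximum matching has size 3, so minimum vertex cover also has size 3.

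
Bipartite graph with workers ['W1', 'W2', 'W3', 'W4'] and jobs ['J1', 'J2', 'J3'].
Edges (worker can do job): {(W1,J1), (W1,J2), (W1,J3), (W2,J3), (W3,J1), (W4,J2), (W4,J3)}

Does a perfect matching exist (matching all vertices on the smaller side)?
Yes, perfect matching exists (size 3)

Perfect matching: {(W1,J2), (W3,J1), (W4,J3)}
All 3 vertices on the smaller side are matched.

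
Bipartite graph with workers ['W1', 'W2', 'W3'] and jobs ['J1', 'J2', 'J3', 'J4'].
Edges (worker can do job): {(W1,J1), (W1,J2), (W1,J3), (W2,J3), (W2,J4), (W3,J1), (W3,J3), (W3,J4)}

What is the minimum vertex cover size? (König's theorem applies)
Minimum vertex cover size = 3

By König's theorem: in bipartite graphs,
min vertex cover = max matching = 3

Maximum matching has size 3, so minimum vertex cover also has size 3.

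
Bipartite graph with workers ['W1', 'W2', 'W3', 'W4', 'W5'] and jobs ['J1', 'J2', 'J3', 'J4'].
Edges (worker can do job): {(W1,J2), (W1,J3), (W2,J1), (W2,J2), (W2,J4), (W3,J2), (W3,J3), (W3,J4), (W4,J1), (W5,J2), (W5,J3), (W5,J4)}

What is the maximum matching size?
Maximum matching size = 4

Maximum matching: {(W2,J4), (W3,J3), (W4,J1), (W5,J2)}
Size: 4

This assigns 4 workers to 4 distinct jobs.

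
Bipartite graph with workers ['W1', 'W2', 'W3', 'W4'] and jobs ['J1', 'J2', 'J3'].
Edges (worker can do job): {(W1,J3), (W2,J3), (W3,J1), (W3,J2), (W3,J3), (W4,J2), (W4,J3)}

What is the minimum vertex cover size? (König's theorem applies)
Minimum vertex cover size = 3

By König's theorem: in bipartite graphs,
min vertex cover = max matching = 3

Maximum matching has size 3, so minimum vertex cover also has size 3.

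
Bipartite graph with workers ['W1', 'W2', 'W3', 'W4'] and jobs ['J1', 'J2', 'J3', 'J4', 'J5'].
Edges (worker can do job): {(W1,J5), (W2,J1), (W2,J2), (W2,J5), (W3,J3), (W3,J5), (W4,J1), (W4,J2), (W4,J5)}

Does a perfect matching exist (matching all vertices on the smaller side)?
Yes, perfect matching exists (size 4)

Perfect matching: {(W1,J5), (W2,J2), (W3,J3), (W4,J1)}
All 4 vertices on the smaller side are matched.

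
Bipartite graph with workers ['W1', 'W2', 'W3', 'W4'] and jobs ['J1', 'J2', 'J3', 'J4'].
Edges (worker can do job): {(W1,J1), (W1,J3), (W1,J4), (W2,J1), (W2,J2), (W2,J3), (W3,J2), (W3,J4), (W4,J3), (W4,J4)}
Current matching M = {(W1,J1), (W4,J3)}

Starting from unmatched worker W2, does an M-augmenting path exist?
Yes: W2 → J2

An M-augmenting path alternates non-matching / matching edges, starting and ending at unmatched vertices.
Path: W2 → J2
(J2 is unmatched in M, so the path is augmenting.)
Flipping edges along this path would increase |M| from 2 to 3.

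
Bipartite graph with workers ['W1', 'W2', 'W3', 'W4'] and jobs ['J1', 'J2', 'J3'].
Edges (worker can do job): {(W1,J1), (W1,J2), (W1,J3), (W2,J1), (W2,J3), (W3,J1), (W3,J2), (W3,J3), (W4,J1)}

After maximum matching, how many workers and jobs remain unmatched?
Unmatched: 1 workers, 0 jobs

Maximum matching size: 3
Workers: 4 total, 3 matched, 1 unmatched
Jobs: 3 total, 3 matched, 0 unmatched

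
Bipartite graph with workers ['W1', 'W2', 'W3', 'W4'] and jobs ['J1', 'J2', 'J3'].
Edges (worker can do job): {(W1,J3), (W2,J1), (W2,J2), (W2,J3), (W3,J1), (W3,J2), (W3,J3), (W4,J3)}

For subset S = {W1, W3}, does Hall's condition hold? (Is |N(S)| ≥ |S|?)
Yes: |N(S)| = 3, |S| = 2

Subset S = {W1, W3}
Neighbors N(S) = {J1, J2, J3}

|N(S)| = 3, |S| = 2
Hall's condition: |N(S)| ≥ |S| is satisfied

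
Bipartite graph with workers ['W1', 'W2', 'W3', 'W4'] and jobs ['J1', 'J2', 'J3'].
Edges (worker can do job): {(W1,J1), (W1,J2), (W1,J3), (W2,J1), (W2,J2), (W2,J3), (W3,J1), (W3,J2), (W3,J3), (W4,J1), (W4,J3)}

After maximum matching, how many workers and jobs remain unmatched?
Unmatched: 1 workers, 0 jobs

Maximum matching size: 3
Workers: 4 total, 3 matched, 1 unmatched
Jobs: 3 total, 3 matched, 0 unmatched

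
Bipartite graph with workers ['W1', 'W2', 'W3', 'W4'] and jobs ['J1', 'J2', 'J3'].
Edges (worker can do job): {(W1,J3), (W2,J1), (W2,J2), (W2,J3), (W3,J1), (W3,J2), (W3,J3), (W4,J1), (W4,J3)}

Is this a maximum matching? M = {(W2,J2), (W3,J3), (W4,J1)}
Yes, size 3 is maximum

Proposed matching has size 3.
Maximum matching size for this graph: 3.

This is a maximum matching.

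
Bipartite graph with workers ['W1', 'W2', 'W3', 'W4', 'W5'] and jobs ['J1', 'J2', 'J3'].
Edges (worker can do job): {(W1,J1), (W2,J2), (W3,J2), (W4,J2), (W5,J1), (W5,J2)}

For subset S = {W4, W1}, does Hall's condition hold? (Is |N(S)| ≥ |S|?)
Yes: |N(S)| = 2, |S| = 2

Subset S = {W4, W1}
Neighbors N(S) = {J1, J2}

|N(S)| = 2, |S| = 2
Hall's condition: |N(S)| ≥ |S| is satisfied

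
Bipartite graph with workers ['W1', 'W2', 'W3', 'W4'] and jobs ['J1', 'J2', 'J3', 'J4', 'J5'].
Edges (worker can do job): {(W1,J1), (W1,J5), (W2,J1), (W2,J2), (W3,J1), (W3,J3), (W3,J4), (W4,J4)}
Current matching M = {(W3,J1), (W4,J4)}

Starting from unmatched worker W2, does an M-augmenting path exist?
Yes: W2 → J1 → W3 → J3

An M-augmenting path alternates non-matching / matching edges, starting and ending at unmatched vertices.
Path: W2 → J1 → W3 → J3
(J3 is unmatched in M, so the path is augmenting.)
Flipping edges along this path would increase |M| from 2 to 3.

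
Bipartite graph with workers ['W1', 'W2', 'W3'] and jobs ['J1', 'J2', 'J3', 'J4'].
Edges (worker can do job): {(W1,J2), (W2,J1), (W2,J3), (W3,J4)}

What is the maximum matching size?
Maximum matching size = 3

Maximum matching: {(W1,J2), (W2,J3), (W3,J4)}
Size: 3

This assigns 3 workers to 3 distinct jobs.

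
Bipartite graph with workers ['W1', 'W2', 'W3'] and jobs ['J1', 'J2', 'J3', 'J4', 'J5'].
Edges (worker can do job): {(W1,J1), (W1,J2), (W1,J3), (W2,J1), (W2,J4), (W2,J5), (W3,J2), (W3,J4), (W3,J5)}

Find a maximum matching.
Matching: {(W1,J1), (W2,J4), (W3,J5)}

Maximum matching (size 3):
  W1 → J1
  W2 → J4
  W3 → J5

Each worker is assigned to at most one job, and each job to at most one worker.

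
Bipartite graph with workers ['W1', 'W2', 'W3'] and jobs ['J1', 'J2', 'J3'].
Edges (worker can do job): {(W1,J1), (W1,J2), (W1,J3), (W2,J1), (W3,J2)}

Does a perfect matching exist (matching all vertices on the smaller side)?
Yes, perfect matching exists (size 3)

Perfect matching: {(W1,J3), (W2,J1), (W3,J2)}
All 3 vertices on the smaller side are matched.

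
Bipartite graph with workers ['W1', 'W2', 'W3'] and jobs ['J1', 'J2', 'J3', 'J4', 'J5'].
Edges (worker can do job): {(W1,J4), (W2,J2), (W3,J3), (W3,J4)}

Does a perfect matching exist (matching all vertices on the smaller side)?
Yes, perfect matching exists (size 3)

Perfect matching: {(W1,J4), (W2,J2), (W3,J3)}
All 3 vertices on the smaller side are matched.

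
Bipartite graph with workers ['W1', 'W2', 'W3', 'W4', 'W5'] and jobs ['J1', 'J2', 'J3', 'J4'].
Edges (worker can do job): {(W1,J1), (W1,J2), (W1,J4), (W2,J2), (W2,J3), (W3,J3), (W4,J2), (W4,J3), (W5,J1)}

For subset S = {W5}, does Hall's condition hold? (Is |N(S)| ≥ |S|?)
Yes: |N(S)| = 1, |S| = 1

Subset S = {W5}
Neighbors N(S) = {J1}

|N(S)| = 1, |S| = 1
Hall's condition: |N(S)| ≥ |S| is satisfied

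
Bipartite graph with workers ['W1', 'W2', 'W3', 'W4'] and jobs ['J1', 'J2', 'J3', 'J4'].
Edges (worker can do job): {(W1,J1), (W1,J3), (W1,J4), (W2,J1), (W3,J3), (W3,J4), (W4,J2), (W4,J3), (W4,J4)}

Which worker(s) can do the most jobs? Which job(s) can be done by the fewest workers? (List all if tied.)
Most versatile: W1, W4 (3 jobs); Least covered: J2 (1 workers)

Worker degrees (jobs they can do): W1:3, W2:1, W3:2, W4:3
Job degrees (workers who can do it): J1:2, J2:1, J3:3, J4:3

Maximum worker degree is 3, achieved by: W1, W4
Minimum job degree is 1, achieved by: J2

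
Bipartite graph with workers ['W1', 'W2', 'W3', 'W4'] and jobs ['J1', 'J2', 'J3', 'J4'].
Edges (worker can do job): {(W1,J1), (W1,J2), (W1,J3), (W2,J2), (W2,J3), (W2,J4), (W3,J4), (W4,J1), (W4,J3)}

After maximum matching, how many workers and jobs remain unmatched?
Unmatched: 0 workers, 0 jobs

Maximum matching size: 4
Workers: 4 total, 4 matched, 0 unmatched
Jobs: 4 total, 4 matched, 0 unmatched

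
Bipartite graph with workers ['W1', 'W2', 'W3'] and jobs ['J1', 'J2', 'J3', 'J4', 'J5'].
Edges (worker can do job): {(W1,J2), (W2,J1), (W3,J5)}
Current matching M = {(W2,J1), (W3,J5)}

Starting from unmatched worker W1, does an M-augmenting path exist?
Yes: W1 → J2

An M-augmenting path alternates non-matching / matching edges, starting and ending at unmatched vertices.
Path: W1 → J2
(J2 is unmatched in M, so the path is augmenting.)
Flipping edges along this path would increase |M| from 2 to 3.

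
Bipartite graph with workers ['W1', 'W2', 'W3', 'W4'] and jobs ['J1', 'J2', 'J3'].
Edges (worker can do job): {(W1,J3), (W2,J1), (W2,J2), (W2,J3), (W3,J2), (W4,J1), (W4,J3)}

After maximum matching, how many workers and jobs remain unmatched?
Unmatched: 1 workers, 0 jobs

Maximum matching size: 3
Workers: 4 total, 3 matched, 1 unmatched
Jobs: 3 total, 3 matched, 0 unmatched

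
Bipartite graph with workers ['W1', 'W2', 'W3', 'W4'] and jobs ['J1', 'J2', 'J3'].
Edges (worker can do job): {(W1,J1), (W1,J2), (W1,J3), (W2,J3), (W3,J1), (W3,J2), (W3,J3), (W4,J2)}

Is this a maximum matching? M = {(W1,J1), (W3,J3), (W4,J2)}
Yes, size 3 is maximum

Proposed matching has size 3.
Maximum matching size for this graph: 3.

This is a maximum matching.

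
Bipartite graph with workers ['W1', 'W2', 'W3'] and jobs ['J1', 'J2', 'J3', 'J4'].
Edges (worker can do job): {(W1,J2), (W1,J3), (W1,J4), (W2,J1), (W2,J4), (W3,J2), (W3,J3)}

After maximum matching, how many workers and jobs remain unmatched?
Unmatched: 0 workers, 1 jobs

Maximum matching size: 3
Workers: 3 total, 3 matched, 0 unmatched
Jobs: 4 total, 3 matched, 1 unmatched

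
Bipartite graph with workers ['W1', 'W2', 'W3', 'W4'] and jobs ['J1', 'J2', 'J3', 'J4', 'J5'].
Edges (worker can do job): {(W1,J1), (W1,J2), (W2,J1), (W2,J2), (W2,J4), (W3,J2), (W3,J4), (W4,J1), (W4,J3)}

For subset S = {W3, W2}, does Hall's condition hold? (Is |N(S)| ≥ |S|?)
Yes: |N(S)| = 3, |S| = 2

Subset S = {W3, W2}
Neighbors N(S) = {J1, J2, J4}

|N(S)| = 3, |S| = 2
Hall's condition: |N(S)| ≥ |S| is satisfied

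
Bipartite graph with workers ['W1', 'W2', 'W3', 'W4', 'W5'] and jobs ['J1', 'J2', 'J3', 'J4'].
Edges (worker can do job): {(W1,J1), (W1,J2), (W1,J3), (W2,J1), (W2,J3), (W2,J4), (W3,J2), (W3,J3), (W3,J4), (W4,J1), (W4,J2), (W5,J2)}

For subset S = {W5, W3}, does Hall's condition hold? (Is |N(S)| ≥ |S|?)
Yes: |N(S)| = 3, |S| = 2

Subset S = {W5, W3}
Neighbors N(S) = {J2, J3, J4}

|N(S)| = 3, |S| = 2
Hall's condition: |N(S)| ≥ |S| is satisfied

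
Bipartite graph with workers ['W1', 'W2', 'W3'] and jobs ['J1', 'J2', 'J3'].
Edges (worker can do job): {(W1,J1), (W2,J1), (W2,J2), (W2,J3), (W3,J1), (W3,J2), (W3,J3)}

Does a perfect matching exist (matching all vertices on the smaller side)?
Yes, perfect matching exists (size 3)

Perfect matching: {(W1,J1), (W2,J3), (W3,J2)}
All 3 vertices on the smaller side are matched.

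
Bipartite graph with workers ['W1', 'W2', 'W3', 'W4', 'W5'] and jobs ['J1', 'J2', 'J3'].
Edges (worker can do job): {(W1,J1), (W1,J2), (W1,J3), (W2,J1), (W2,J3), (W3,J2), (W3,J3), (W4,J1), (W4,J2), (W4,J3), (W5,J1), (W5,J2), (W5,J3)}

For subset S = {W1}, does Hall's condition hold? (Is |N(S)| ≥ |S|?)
Yes: |N(S)| = 3, |S| = 1

Subset S = {W1}
Neighbors N(S) = {J1, J2, J3}

|N(S)| = 3, |S| = 1
Hall's condition: |N(S)| ≥ |S| is satisfied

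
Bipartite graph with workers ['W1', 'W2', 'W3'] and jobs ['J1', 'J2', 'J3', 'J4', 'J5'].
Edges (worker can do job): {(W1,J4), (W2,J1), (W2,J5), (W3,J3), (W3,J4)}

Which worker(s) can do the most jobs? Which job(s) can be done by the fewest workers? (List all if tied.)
Most versatile: W2, W3 (2 jobs); Least covered: J2 (0 workers)

Worker degrees (jobs they can do): W1:1, W2:2, W3:2
Job degrees (workers who can do it): J1:1, J2:0, J3:1, J4:2, J5:1

Maximum worker degree is 2, achieved by: W2, W3
Minimum job degree is 0, achieved by: J2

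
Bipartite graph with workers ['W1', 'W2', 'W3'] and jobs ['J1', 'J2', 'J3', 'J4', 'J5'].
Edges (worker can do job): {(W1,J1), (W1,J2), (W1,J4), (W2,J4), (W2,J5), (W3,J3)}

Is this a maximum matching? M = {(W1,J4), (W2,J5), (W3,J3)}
Yes, size 3 is maximum

Proposed matching has size 3.
Maximum matching size for this graph: 3.

This is a maximum matching.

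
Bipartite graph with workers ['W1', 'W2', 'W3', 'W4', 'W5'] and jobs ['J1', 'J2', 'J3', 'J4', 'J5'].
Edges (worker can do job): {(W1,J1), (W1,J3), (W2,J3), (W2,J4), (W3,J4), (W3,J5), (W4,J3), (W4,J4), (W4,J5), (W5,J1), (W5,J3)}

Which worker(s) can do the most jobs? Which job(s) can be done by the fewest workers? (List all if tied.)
Most versatile: W4 (3 jobs); Least covered: J2 (0 workers)

Worker degrees (jobs they can do): W1:2, W2:2, W3:2, W4:3, W5:2
Job degrees (workers who can do it): J1:2, J2:0, J3:4, J4:3, J5:2

Maximum worker degree is 3, achieved by: W4
Minimum job degree is 0, achieved by: J2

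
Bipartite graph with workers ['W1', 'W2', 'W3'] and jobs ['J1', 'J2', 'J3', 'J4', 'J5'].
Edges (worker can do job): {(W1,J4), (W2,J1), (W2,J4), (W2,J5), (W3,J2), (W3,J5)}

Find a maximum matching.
Matching: {(W1,J4), (W2,J5), (W3,J2)}

Maximum matching (size 3):
  W1 → J4
  W2 → J5
  W3 → J2

Each worker is assigned to at most one job, and each job to at most one worker.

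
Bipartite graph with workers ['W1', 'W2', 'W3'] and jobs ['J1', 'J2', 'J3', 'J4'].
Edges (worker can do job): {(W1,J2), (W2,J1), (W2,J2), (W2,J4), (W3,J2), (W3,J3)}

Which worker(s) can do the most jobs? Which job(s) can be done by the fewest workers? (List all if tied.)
Most versatile: W2 (3 jobs); Least covered: J1, J3, J4 (1 workers)

Worker degrees (jobs they can do): W1:1, W2:3, W3:2
Job degrees (workers who can do it): J1:1, J2:3, J3:1, J4:1

Maximum worker degree is 3, achieved by: W2
Minimum job degree is 1, achieved by: J1, J3, J4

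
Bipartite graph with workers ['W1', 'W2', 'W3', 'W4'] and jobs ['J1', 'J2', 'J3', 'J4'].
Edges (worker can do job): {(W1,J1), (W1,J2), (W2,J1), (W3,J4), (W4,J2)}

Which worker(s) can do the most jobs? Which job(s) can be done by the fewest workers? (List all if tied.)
Most versatile: W1 (2 jobs); Least covered: J3 (0 workers)

Worker degrees (jobs they can do): W1:2, W2:1, W3:1, W4:1
Job degrees (workers who can do it): J1:2, J2:2, J3:0, J4:1

Maximum worker degree is 2, achieved by: W1
Minimum job degree is 0, achieved by: J3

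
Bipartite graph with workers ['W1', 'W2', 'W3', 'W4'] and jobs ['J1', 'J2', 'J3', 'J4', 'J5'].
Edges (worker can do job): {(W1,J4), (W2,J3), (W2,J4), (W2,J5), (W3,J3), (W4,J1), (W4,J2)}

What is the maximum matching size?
Maximum matching size = 4

Maximum matching: {(W1,J4), (W2,J5), (W3,J3), (W4,J1)}
Size: 4

This assigns 4 workers to 4 distinct jobs.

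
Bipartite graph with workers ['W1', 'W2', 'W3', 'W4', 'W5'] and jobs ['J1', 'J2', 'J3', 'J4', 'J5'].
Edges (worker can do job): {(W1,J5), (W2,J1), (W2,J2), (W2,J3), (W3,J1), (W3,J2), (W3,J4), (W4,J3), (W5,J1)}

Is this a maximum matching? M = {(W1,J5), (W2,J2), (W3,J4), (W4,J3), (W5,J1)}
Yes, size 5 is maximum

Proposed matching has size 5.
Maximum matching size for this graph: 5.

This is a maximum matching.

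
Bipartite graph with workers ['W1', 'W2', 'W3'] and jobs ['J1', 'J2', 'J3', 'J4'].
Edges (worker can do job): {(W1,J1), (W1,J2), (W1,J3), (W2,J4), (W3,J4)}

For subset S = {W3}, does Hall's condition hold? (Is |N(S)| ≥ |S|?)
Yes: |N(S)| = 1, |S| = 1

Subset S = {W3}
Neighbors N(S) = {J4}

|N(S)| = 1, |S| = 1
Hall's condition: |N(S)| ≥ |S| is satisfied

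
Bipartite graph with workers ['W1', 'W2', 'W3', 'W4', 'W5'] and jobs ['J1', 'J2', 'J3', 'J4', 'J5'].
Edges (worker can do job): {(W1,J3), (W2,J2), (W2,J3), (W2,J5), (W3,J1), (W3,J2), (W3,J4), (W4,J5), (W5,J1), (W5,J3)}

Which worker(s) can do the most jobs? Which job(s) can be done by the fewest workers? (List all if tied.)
Most versatile: W2, W3 (3 jobs); Least covered: J4 (1 workers)

Worker degrees (jobs they can do): W1:1, W2:3, W3:3, W4:1, W5:2
Job degrees (workers who can do it): J1:2, J2:2, J3:3, J4:1, J5:2

Maximum worker degree is 3, achieved by: W2, W3
Minimum job degree is 1, achieved by: J4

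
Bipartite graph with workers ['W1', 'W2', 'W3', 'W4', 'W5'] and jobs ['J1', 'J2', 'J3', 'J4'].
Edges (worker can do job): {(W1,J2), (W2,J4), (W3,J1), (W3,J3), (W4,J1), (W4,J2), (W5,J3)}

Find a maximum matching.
Matching: {(W2,J4), (W3,J1), (W4,J2), (W5,J3)}

Maximum matching (size 4):
  W2 → J4
  W3 → J1
  W4 → J2
  W5 → J3

Each worker is assigned to at most one job, and each job to at most one worker.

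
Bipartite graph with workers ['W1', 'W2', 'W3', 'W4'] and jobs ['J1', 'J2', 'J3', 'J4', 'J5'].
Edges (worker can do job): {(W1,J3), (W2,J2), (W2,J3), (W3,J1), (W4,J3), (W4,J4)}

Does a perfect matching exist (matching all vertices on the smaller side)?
Yes, perfect matching exists (size 4)

Perfect matching: {(W1,J3), (W2,J2), (W3,J1), (W4,J4)}
All 4 vertices on the smaller side are matched.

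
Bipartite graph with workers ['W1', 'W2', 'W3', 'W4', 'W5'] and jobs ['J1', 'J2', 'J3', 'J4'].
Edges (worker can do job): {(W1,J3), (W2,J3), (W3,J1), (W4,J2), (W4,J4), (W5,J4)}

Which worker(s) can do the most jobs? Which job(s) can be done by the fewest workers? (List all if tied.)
Most versatile: W4 (2 jobs); Least covered: J1, J2 (1 workers)

Worker degrees (jobs they can do): W1:1, W2:1, W3:1, W4:2, W5:1
Job degrees (workers who can do it): J1:1, J2:1, J3:2, J4:2

Maximum worker degree is 2, achieved by: W4
Minimum job degree is 1, achieved by: J1, J2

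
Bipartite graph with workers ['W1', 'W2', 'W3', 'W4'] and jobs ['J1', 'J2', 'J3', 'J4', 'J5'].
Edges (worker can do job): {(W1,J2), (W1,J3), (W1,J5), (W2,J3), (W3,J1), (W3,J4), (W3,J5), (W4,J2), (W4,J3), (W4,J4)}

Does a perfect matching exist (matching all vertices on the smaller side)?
Yes, perfect matching exists (size 4)

Perfect matching: {(W1,J2), (W2,J3), (W3,J5), (W4,J4)}
All 4 vertices on the smaller side are matched.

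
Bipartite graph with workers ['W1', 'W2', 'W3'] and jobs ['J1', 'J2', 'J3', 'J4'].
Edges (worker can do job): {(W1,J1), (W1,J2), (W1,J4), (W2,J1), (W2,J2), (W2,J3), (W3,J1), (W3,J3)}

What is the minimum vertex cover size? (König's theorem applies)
Minimum vertex cover size = 3

By König's theorem: in bipartite graphs,
min vertex cover = max matching = 3

Maximum matching has size 3, so minimum vertex cover also has size 3.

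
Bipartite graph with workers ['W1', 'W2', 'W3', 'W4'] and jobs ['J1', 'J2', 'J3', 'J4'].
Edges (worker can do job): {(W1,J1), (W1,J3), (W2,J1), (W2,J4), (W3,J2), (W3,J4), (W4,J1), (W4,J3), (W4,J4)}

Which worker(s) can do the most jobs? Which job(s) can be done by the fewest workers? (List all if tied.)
Most versatile: W4 (3 jobs); Least covered: J2 (1 workers)

Worker degrees (jobs they can do): W1:2, W2:2, W3:2, W4:3
Job degrees (workers who can do it): J1:3, J2:1, J3:2, J4:3

Maximum worker degree is 3, achieved by: W4
Minimum job degree is 1, achieved by: J2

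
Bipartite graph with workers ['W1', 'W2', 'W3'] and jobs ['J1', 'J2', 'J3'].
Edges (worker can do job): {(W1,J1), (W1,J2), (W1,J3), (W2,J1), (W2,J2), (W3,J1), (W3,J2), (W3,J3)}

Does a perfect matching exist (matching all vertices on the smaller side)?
Yes, perfect matching exists (size 3)

Perfect matching: {(W1,J3), (W2,J2), (W3,J1)}
All 3 vertices on the smaller side are matched.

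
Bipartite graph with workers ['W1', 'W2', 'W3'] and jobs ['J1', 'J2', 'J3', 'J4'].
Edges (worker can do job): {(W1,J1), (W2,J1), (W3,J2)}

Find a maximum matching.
Matching: {(W1,J1), (W3,J2)}

Maximum matching (size 2):
  W1 → J1
  W3 → J2

Each worker is assigned to at most one job, and each job to at most one worker.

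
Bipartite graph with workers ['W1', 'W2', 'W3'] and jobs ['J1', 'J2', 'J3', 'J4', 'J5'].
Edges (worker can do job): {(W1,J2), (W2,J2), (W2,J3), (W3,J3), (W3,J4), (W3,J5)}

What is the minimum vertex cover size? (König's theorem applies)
Minimum vertex cover size = 3

By König's theorem: in bipartite graphs,
min vertex cover = max matching = 3

Maximum matching has size 3, so minimum vertex cover also has size 3.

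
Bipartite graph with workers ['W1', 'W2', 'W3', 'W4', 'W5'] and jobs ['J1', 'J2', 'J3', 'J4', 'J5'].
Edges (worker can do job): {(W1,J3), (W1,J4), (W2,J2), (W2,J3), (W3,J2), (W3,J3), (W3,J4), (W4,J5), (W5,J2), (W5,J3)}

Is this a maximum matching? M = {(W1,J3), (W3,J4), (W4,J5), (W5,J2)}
Yes, size 4 is maximum

Proposed matching has size 4.
Maximum matching size for this graph: 4.

This is a maximum matching.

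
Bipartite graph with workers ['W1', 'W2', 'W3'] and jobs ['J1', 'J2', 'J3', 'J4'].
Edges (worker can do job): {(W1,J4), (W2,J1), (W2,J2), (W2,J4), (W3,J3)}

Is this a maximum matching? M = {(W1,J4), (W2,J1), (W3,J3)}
Yes, size 3 is maximum

Proposed matching has size 3.
Maximum matching size for this graph: 3.

This is a maximum matching.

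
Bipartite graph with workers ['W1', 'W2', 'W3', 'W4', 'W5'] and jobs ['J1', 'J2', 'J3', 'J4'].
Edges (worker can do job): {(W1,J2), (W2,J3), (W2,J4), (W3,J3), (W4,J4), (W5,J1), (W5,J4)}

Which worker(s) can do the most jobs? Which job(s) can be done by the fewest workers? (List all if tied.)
Most versatile: W2, W5 (2 jobs); Least covered: J1, J2 (1 workers)

Worker degrees (jobs they can do): W1:1, W2:2, W3:1, W4:1, W5:2
Job degrees (workers who can do it): J1:1, J2:1, J3:2, J4:3

Maximum worker degree is 2, achieved by: W2, W5
Minimum job degree is 1, achieved by: J1, J2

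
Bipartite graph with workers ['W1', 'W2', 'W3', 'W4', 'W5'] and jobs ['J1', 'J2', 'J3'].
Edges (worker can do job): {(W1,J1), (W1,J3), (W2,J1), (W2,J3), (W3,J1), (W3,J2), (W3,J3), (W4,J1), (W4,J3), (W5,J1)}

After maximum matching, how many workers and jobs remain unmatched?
Unmatched: 2 workers, 0 jobs

Maximum matching size: 3
Workers: 5 total, 3 matched, 2 unmatched
Jobs: 3 total, 3 matched, 0 unmatched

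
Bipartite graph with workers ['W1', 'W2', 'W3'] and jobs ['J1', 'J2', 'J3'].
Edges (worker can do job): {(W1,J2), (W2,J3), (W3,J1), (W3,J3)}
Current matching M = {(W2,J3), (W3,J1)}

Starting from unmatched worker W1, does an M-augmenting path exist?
Yes: W1 → J2

An M-augmenting path alternates non-matching / matching edges, starting and ending at unmatched vertices.
Path: W1 → J2
(J2 is unmatched in M, so the path is augmenting.)
Flipping edges along this path would increase |M| from 2 to 3.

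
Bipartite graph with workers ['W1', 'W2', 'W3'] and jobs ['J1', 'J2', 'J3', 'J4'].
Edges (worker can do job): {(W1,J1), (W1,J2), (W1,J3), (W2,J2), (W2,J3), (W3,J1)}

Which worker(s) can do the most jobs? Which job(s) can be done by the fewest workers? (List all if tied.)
Most versatile: W1 (3 jobs); Least covered: J4 (0 workers)

Worker degrees (jobs they can do): W1:3, W2:2, W3:1
Job degrees (workers who can do it): J1:2, J2:2, J3:2, J4:0

Maximum worker degree is 3, achieved by: W1
Minimum job degree is 0, achieved by: J4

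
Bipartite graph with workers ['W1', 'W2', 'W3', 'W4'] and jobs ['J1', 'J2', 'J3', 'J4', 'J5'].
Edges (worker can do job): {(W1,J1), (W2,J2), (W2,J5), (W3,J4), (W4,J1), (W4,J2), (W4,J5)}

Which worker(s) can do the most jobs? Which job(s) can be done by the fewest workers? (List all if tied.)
Most versatile: W4 (3 jobs); Least covered: J3 (0 workers)

Worker degrees (jobs they can do): W1:1, W2:2, W3:1, W4:3
Job degrees (workers who can do it): J1:2, J2:2, J3:0, J4:1, J5:2

Maximum worker degree is 3, achieved by: W4
Minimum job degree is 0, achieved by: J3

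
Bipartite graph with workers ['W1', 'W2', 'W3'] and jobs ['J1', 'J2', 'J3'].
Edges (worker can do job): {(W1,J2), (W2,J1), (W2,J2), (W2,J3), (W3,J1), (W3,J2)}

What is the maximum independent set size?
Maximum independent set = 3

By König's theorem:
- Min vertex cover = Max matching = 3
- Max independent set = Total vertices - Min vertex cover
- Max independent set = 6 - 3 = 3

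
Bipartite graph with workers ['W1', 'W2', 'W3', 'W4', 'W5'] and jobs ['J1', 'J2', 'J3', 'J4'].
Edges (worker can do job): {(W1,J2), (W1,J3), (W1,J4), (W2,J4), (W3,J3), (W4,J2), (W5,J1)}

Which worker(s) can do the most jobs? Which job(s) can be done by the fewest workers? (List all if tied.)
Most versatile: W1 (3 jobs); Least covered: J1 (1 workers)

Worker degrees (jobs they can do): W1:3, W2:1, W3:1, W4:1, W5:1
Job degrees (workers who can do it): J1:1, J2:2, J3:2, J4:2

Maximum worker degree is 3, achieved by: W1
Minimum job degree is 1, achieved by: J1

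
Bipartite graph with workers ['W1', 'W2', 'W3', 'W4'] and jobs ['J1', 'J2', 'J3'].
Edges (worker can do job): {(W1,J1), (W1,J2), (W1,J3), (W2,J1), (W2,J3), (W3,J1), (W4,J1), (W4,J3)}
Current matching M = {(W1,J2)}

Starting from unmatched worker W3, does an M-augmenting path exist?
Yes: W3 → J1

An M-augmenting path alternates non-matching / matching edges, starting and ending at unmatched vertices.
Path: W3 → J1
(J1 is unmatched in M, so the path is augmenting.)
Flipping edges along this path would increase |M| from 1 to 2.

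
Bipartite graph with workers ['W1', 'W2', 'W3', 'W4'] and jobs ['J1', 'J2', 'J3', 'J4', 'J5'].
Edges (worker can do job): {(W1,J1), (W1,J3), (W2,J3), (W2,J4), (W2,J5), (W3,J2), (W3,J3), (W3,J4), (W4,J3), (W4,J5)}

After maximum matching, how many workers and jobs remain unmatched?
Unmatched: 0 workers, 1 jobs

Maximum matching size: 4
Workers: 4 total, 4 matched, 0 unmatched
Jobs: 5 total, 4 matched, 1 unmatched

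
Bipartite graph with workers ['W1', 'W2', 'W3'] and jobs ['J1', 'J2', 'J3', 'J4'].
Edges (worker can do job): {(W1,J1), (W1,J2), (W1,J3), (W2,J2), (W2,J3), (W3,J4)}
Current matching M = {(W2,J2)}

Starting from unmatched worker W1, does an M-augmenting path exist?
Yes: W1 → J1

An M-augmenting path alternates non-matching / matching edges, starting and ending at unmatched vertices.
Path: W1 → J1
(J1 is unmatched in M, so the path is augmenting.)
Flipping edges along this path would increase |M| from 1 to 2.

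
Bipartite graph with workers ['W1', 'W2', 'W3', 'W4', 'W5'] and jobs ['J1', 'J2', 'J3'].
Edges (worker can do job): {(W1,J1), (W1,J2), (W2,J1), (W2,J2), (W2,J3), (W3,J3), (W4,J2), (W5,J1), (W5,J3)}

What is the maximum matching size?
Maximum matching size = 3

Maximum matching: {(W3,J3), (W4,J2), (W5,J1)}
Size: 3

This assigns 3 workers to 3 distinct jobs.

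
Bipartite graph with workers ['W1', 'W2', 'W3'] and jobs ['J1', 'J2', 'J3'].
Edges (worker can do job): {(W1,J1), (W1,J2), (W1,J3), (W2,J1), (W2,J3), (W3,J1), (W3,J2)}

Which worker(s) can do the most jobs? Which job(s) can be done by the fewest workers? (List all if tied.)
Most versatile: W1 (3 jobs); Least covered: J2, J3 (2 workers)

Worker degrees (jobs they can do): W1:3, W2:2, W3:2
Job degrees (workers who can do it): J1:3, J2:2, J3:2

Maximum worker degree is 3, achieved by: W1
Minimum job degree is 2, achieved by: J2, J3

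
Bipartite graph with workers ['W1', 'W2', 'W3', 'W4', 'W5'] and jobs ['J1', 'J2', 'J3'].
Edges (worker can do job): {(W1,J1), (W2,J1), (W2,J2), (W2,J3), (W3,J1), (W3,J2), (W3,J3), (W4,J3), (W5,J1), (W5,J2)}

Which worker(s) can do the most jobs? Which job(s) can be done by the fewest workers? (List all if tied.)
Most versatile: W2, W3 (3 jobs); Least covered: J2, J3 (3 workers)

Worker degrees (jobs they can do): W1:1, W2:3, W3:3, W4:1, W5:2
Job degrees (workers who can do it): J1:4, J2:3, J3:3

Maximum worker degree is 3, achieved by: W2, W3
Minimum job degree is 3, achieved by: J2, J3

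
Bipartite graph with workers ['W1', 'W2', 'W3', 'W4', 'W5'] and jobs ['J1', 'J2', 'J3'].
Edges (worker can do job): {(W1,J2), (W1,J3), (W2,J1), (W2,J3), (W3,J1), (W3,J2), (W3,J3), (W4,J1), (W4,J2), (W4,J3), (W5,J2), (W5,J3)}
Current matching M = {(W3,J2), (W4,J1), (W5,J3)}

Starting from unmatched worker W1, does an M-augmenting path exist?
No augmenting path from W1

Alternating search from W1 reaches jobs: {J1, J2, J3}.
Every reachable job is already matched in M, and following those matched edges back to workers exposes no further unvisited jobs.
No M-augmenting path from W1 exists.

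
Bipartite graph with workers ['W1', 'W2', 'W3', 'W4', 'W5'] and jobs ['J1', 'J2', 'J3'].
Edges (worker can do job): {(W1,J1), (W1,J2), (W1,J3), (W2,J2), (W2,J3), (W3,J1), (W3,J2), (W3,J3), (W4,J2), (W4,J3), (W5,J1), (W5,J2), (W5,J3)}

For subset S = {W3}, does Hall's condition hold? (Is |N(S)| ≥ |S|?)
Yes: |N(S)| = 3, |S| = 1

Subset S = {W3}
Neighbors N(S) = {J1, J2, J3}

|N(S)| = 3, |S| = 1
Hall's condition: |N(S)| ≥ |S| is satisfied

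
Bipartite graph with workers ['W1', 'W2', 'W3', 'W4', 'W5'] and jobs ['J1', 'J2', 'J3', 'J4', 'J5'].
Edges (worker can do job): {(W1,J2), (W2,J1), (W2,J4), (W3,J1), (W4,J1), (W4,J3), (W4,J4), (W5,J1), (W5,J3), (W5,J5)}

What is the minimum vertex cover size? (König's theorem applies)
Minimum vertex cover size = 5

By König's theorem: in bipartite graphs,
min vertex cover = max matching = 5

Maximum matching has size 5, so minimum vertex cover also has size 5.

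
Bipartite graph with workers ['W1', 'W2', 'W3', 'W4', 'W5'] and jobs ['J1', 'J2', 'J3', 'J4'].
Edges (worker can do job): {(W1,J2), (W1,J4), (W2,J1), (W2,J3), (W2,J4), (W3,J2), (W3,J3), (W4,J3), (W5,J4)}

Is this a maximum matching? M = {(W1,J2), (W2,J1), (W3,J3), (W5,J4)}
Yes, size 4 is maximum

Proposed matching has size 4.
Maximum matching size for this graph: 4.

This is a maximum matching.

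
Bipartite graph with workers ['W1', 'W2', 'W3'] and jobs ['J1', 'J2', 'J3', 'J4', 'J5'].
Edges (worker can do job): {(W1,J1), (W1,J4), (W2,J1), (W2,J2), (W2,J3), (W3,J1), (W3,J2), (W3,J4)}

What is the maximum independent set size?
Maximum independent set = 5

By König's theorem:
- Min vertex cover = Max matching = 3
- Max independent set = Total vertices - Min vertex cover
- Max independent set = 8 - 3 = 5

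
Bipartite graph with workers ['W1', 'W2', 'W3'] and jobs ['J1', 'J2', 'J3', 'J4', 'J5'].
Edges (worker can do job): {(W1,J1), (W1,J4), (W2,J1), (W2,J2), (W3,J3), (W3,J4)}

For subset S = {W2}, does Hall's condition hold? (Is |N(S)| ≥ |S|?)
Yes: |N(S)| = 2, |S| = 1

Subset S = {W2}
Neighbors N(S) = {J1, J2}

|N(S)| = 2, |S| = 1
Hall's condition: |N(S)| ≥ |S| is satisfied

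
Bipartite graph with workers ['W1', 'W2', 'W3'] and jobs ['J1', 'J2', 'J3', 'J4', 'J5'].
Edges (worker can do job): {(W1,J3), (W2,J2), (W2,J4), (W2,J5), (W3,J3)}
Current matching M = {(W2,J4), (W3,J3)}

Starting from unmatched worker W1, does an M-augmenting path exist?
No augmenting path from W1

Alternating search from W1 reaches jobs: {J3}.
Every reachable job is already matched in M, and following those matched edges back to workers exposes no further unvisited jobs.
No M-augmenting path from W1 exists.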